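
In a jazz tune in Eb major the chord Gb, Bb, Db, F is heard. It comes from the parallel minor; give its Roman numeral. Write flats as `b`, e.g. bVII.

Gb is the lowered form of scale degree 3 in Eb major (the diatonic degree 3 is G). Gb–Bb–Db–F is a major-seventh chord — the form found in Eb minor, not the diatonic iii (Gm). Borrowed into Eb major it is written bIIImaj7.

bIIImaj7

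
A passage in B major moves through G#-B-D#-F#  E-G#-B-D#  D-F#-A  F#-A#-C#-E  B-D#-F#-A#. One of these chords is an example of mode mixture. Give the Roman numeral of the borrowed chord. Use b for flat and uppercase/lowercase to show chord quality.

B major has the diatonic set B, C#m, D#m, E, F#, G#m, A#dim. Of the given chords, G#–B–D#–F# = G#m7, E–G#–B–D# = Emaj7, F#–A#–C#–E = F#7 and B–D#–F#–A# = Bmaj7 are diatonic. D–F#–A doesn't fit — on degree 3 B major would have D#m (iii). D is the degree-3 chord of B minor, so it is the borrowed bIII.

bIII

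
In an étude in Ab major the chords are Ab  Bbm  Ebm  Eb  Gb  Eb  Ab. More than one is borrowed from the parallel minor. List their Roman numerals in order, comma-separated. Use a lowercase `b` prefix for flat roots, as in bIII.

v, bVII

The diatonic triads in Ab major are Ab, Bbm, Cm, Db, Eb, Fm, Gdim. Ab, Bbm and Eb all belong to that set. Ebm (Eb–Gb–Bb) is not: scale degree 5 in Ab major carries Eb (V). In Ab minor the chord on that degree is Ebm, so here it functions as v, borrowed from the parallel minor. But Gb (Gb–Bb–Db) is foreign: the diatonic vii° on degree 7 is Gdim, whereas Gb comes from Ab minor. It is labeled bVII.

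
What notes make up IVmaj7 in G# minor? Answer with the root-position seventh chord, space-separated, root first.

C# E# G# B#

The root, C#, is scale degree 4 — the same note in G# minor and G# major; only the chord quality changes. Stacking thirds in G# major on C# gives C#–E#–G#–B#.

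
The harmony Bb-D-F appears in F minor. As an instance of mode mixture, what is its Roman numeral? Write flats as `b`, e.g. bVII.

IV

The root Bb is the diatonic 4th degree of F minor; the borrowing shows in the chord quality. The diatonic chord on degree 4 would be Bbm (iv), but Bb–D–F is the major chord from F major. As a borrowed chord it is labeled IV.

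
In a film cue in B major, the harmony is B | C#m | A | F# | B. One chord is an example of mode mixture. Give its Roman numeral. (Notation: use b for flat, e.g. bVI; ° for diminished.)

bVII

In B major the diatonic chords are B, C#m, D#m, E, F#, G#m, A#dim. Of the given chords, B, C#m and F# are diatonic. A (A–C#–E) is not: scale degree 7 in B major carries A#dim (vii°). In B minor the chord on that degree is A, so here it functions as bVII, borrowed from the parallel minor.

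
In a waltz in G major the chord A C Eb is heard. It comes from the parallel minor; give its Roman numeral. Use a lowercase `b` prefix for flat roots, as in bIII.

ii°

The root A is the diatonic 2nd degree of G major; the borrowing shows in the chord quality. A–C–Eb is a diminished chord — the form found in G minor, not the diatonic ii (Am). Borrowed into G major it is written ii°.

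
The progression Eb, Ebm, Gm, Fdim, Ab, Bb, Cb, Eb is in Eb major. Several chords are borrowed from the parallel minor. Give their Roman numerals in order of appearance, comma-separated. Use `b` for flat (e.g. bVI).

Eb major has the diatonic set Eb, Fm, Gm, Ab, Bb, Cm, Ddim. Eb, Gm, Ab and Bb all belong to that set. But Ebm (Eb–Gb–Bb) is foreign: the diatonic I on degree 1 is Eb, whereas Ebm comes from Eb minor. It is labeled i. But Fdim (F–Ab–Cb) is foreign: the diatonic ii on degree 2 is Fm, whereas Fdim comes from Eb minor. It is labeled ii°. Cb (Cb–Eb–Gb) doesn't fit — on degree 6 Eb major would have Cm (vi). Cb is the degree-6 chord of Eb minor, so it is the borrowed bVI.

i, ii°, bVI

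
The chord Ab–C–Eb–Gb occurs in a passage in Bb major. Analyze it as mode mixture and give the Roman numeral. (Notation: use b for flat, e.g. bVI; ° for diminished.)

Ab is the lowered form of scale degree 7 in Bb major (the diatonic degree 7 is A). Ab–C–Eb–Gb is a dominant-seventh chord — the form found in Bb minor, not the diatonic vii° (Adim). Borrowed into Bb major it is written bVII7.

bVII7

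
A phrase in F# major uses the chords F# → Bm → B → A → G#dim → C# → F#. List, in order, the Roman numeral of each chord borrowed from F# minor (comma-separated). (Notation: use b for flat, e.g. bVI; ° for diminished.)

iv, bIII, ii°

F# major has the diatonic set F#, G#m, A#m, B, C#, D#m, E#dim. Of the given chords, F#, B and C# are diatonic. But Bm (B–D–F#) is foreign: the diatonic IV on degree 4 is B, whereas Bm comes from F# minor. It is labeled iv. A (A–C#–E) is not: scale degree 3 in F# major carries A#m (iii). In F# minor the chord on that degree is A, so here it functions as bIII, borrowed from the parallel minor. G#dim (G#–B–D) doesn't fit — on degree 2 F# major would have G#m (ii). G#dim is the degree-2 chord of F# minor, so it is the borrowed ii°.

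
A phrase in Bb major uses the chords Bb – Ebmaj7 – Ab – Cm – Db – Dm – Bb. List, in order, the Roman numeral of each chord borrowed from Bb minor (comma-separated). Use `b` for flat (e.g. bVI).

The diatonic triads in Bb major are Bb, Cm, Dm, Eb, F, Gm, Adim. Of the given chords, Bb, Ebmaj7, Cm and Dm are diatonic. But Ab (Ab–C–Eb) is foreign: the diatonic vii° on degree 7 is Adim, whereas Ab comes from Bb minor. It is labeled bVII. Db (Db–F–Ab) is not: scale degree 3 in Bb major carries Dm (iii). In Bb minor the chord on that degree is Db, so here it functions as bIII, borrowed from the parallel minor.

bVII, bIII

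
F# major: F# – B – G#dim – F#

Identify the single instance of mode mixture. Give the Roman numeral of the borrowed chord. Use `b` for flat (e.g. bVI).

In F# major the diatonic chords are F#, G#m, A#m, B, C#, D#m, E#dim. F# and B are both diatonic. G#dim (G#–B–D) is not: scale degree 2 in F# major carries G#m (ii). In F# minor the chord on that degree is G#dim, so here it functions as ii°, borrowed from the parallel minor.

ii°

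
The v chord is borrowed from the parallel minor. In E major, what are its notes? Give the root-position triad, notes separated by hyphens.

The root, B, is scale degree 5 — the same note in E major and E minor; only the chord quality changes. In E minor the chord on B is B–D–F#.

B-D-F#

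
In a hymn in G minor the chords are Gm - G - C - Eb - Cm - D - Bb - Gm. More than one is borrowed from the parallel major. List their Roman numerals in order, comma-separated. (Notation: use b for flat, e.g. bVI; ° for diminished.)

I, IV

G minor has the diatonic set Gm, Adim, Bb, Cm, D, Eb, F (with V from harmonic minor). Gm, Eb, Cm, D and Bb are all diatonic. G (G–B–D) is not: scale degree 1 in G minor carries Gm (i). In G major the chord on that degree is G, so here it functions as I, borrowed from the parallel major. C (C–E–G) doesn't fit — on degree 4 G minor would have Cm (iv). C is the degree-4 chord of G major, so it is the borrowed IV.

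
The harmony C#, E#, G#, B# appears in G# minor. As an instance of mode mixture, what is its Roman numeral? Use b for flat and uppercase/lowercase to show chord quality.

IVmaj7

The root C# is the diatonic 4th degree of G# minor; the borrowing shows in the chord quality. Diatonically G# minor has C#m (iv) on that degree; C#–E#–G#–B# is instead the major-seventh chord native to G# major, so it takes the label IVmaj7.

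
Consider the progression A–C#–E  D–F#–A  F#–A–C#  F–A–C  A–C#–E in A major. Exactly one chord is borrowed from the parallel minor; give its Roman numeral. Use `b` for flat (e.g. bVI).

bVI

In A major the diatonic chords are A, Bm, C#m, D, E, F#m, G#dim. A–C#–E = A, D–F#–A = D and F#–A–C# = F#m are all diatonic. F–A–C is not: scale degree 6 in A major carries F#m (vi). In A minor the chord on that degree is F, so here it functions as bVI, borrowed from the parallel minor.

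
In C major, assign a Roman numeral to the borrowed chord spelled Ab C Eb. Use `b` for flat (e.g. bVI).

The root Ab is the lowered 6th scale degree — diatonically C major has A there. The diatonic chord on degree 6 would be Am (vi), but Ab–C–Eb is the major chord from C minor. As a borrowed chord it is labeled bVI.

bVI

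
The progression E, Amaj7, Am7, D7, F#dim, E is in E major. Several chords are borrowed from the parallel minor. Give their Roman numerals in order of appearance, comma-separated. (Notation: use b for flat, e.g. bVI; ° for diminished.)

iv7, bVII7, ii°

The diatonic triads in E major are E, F#m, G#m, A, B, C#m, D#dim. Of the given chords, E and Amaj7 are diatonic. Am7 (A–C–E–G) is not: scale degree 4 in E major carries A (IV). In E minor the chord on that degree is Am7, so here it functions as iv7, borrowed from the parallel minor. But D7 (D–F#–A–C) is foreign: the diatonic vii° on degree 7 is D#dim, whereas D7 comes from E minor. It is labeled bVII7. But F#dim (F#–A–C) is foreign: the diatonic ii on degree 2 is F#m, whereas F#dim comes from E minor. It is labeled ii°.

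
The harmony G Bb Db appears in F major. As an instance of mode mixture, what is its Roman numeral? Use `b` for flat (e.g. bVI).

The root G is the diatonic 2nd degree of F major; the borrowing shows in the chord quality. The diatonic chord on degree 2 would be Gm (ii), but G–Bb–Db is the diminished chord from F minor. As a borrowed chord it is labeled ii°.

ii°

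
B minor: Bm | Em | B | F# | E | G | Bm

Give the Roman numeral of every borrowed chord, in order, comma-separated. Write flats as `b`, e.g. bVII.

The diatonic triads in B minor (with V from harmonic minor) are Bm, C#dim, D, Em, F#, G, A. Of the given chords, Bm, Em, F# and G are diatonic. B (B–D#–F#) doesn't fit — on degree 1 B minor would have Bm (i). B is the degree-1 chord of B major, so it is the borrowed I. E (E–G#–B) is not: scale degree 4 in B minor carries Em (iv). In B major the chord on that degree is E, so here it functions as IV, borrowed from the parallel major.

I, IV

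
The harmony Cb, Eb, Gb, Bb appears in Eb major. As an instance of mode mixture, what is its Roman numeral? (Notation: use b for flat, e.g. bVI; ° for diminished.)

bVImaj7

In Eb major scale degree 6 is C; Cb is its lowered form, from Eb minor. Cb–Eb–Gb–Bb is a major-seventh chord — the form found in Eb minor, not the diatonic vi (Cm). Borrowed into Eb major it is written bVImaj7.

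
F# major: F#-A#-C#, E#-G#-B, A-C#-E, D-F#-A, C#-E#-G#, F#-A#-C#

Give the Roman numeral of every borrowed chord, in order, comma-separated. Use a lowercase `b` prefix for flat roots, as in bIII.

The diatonic triads in F# major are F#, G#m, A#m, B, C#, D#m, E#dim. F#–A#–C# = F#, E#–G#–B = E#dim and C#–E#–G# = C# are all diatonic. But A–C#–E is foreign: the diatonic iii on degree 3 is A#m, whereas A comes from F# minor. It is labeled bIII. D–F#–A doesn't fit — on degree 6 F# major would have D#m (vi). D is the degree-6 chord of F# minor, so it is the borrowed bVI.

bIII, bVI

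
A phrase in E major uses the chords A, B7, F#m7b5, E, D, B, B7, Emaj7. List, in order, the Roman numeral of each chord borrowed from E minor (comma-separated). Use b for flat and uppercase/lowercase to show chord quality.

The diatonic triads in E major are E, F#m, G#m, A, B, C#m, D#dim. Of the given chords, A, B7, E, B and Emaj7 are diatonic. F#m7b5 (F#–A–C–E) is not: scale degree 2 in E major carries F#m (ii). In E minor the chord on that degree is F#m7b5, so here it functions as iiø7, borrowed from the parallel minor. D (D–F#–A) doesn't fit — on degree 7 E major would have D#dim (vii°). D is the degree-7 chord of E minor, so it is the borrowed bVII.

iiø7, bVII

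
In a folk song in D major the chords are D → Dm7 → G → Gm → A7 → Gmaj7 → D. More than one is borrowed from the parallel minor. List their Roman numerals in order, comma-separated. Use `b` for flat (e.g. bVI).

The diatonic triads in D major are D, Em, F#m, G, A, Bm, C#dim. D, G, A7 and Gmaj7 are all diatonic. Dm7 (D–F–A–C) is not: scale degree 1 in D major carries D (I). In D minor the chord on that degree is Dm7, so here it functions as i7, borrowed from the parallel minor. Gm (G–Bb–D) doesn't fit — on degree 4 D major would have G (IV). Gm is the degree-4 chord of D minor, so it is the borrowed iv.

i7, iv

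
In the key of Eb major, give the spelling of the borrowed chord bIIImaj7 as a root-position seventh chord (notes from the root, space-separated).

Gb Bb Db F

Scale degree 3 in Eb major is G. bIIImaj7 uses the lowered form, Gb, taken from Eb minor. In Eb minor the chord on Gb is Gb–Bb–Db–F.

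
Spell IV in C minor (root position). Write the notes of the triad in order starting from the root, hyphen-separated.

F-A-C

IV is built on scale degree 4, which is F in both C minor and its parallel. In C major the chord on F is F–A–C.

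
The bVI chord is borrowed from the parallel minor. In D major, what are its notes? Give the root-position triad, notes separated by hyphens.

Bb-D-F

Scale degree 6 in D major is B. bVI uses the lowered form, Bb, taken from D minor. Stacking thirds in D minor on Bb gives Bb–D–F.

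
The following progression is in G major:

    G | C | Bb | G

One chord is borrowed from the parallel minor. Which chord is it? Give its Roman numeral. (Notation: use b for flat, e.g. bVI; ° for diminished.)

bIII

In G major the diatonic chords are G, Am, Bm, C, D, Em, F#dim. Of the given chords, G and C are diatonic. But Bb (Bb–D–F) is foreign: the diatonic iii on degree 3 is Bm, whereas Bb comes from G minor. It is labeled bIII.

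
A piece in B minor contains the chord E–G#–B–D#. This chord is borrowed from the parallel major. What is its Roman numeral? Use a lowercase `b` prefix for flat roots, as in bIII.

IVmaj7

The root E is the diatonic 4th degree of B minor; the borrowing shows in the chord quality. Diatonically B minor has Em (iv) on that degree; E–G#–B–D# is instead the major-seventh chord native to B major, so it takes the label IVmaj7.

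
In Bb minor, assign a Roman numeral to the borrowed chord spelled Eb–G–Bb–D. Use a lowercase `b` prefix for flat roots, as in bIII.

IVmaj7

Eb is scale degree 4 in Bb minor. The diatonic chord on degree 4 would be Ebm (iv), but Eb–G–Bb–D is the major-seventh chord from Bb major. As a borrowed chord it is labeled IVmaj7.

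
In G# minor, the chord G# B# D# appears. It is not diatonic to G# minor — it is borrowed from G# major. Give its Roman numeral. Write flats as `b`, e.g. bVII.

I

The root G# is the diatonic 1st degree of G# minor; the borrowing shows in the chord quality. G#–B#–D# is a major chord — the form found in G# major, not the diatonic i (G#m). Borrowed into G# minor it is written I.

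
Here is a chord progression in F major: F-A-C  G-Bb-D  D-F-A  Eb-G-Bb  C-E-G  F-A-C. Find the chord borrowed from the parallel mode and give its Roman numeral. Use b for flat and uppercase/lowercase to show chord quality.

The diatonic triads in F major are F, Gm, Am, Bb, C, Dm, Edim. Of the given chords, F–A–C = F, G–Bb–D = Gm, D–F–A = Dm and C–E–G = C are diatonic. But Eb–G–Bb is foreign: the diatonic vii° on degree 7 is Edim, whereas Eb comes from F minor. It is labeled bVII.

bVII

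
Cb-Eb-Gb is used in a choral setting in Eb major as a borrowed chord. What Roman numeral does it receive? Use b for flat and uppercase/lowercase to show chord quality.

Cb is the lowered form of scale degree 6 in Eb major (the diatonic degree 6 is C). Cb–Eb–Gb is a major chord — the form found in Eb minor, not the diatonic vi (Cm). Borrowed into Eb major it is written bVI.

bVI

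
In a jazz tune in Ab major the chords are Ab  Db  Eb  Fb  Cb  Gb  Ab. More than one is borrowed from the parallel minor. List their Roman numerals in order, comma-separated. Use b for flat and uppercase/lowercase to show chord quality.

Ab major has the diatonic set Ab, Bbm, Cm, Db, Eb, Fm, Gdim. Ab, Db and Eb all belong to that set. Fb (Fb–Ab–Cb) is not: scale degree 6 in Ab major carries Fm (vi). In Ab minor the chord on that degree is Fb, so here it functions as bVI, borrowed from the parallel minor. But Cb (Cb–Eb–Gb) is foreign: the diatonic iii on degree 3 is Cm, whereas Cb comes from Ab minor. It is labeled bIII. Gb (Gb–Bb–Db) doesn't fit — on degree 7 Ab major would have Gdim (vii°). Gb is the degree-7 chord of Ab minor, so it is the borrowed bVII.

bVI, bIII, bVII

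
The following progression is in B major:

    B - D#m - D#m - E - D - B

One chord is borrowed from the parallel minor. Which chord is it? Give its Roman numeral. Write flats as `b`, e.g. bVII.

The diatonic triads in B major are B, C#m, D#m, E, F#, G#m, A#dim. B, D#m and E all belong to that set. D (D–F#–A) is not: scale degree 3 in B major carries D#m (iii). In B minor the chord on that degree is D, so here it functions as bIII, borrowed from the parallel minor.

bIII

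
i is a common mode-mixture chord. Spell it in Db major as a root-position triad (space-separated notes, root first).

Db Fb Ab

The root, Db, is scale degree 1 — the same note in Db major and Db minor; only the chord quality changes. In Db minor the chord on Db is Db–Fb–Ab.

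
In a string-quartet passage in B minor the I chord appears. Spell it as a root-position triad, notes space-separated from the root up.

I is built on scale degree 1, which is B in both B minor and its parallel. Stacking thirds in B major on B gives B–D#–F#.

B D# F#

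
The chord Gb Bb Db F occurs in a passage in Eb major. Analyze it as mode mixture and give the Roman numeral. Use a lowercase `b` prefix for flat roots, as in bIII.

bIIImaj7

In Eb major scale degree 3 is G; Gb is its lowered form, from Eb minor. The diatonic chord on degree 3 would be Gm (iii), but Gb–Bb–Db–F is the major-seventh chord from Eb minor. As a borrowed chord it is labeled bIIImaj7.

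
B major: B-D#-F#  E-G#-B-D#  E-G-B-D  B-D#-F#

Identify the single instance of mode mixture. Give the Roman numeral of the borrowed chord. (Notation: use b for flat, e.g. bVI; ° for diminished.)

iv7

B major has the diatonic set B, C#m, D#m, E, F#, G#m, A#dim. Of the given chords, B–D#–F# = B and E–G#–B–D# = Emaj7 are diatonic. E–G–B–D doesn't fit — on degree 4 B major would have E (IV). Em7 is the degree-4 chord of B minor, so it is the borrowed iv7.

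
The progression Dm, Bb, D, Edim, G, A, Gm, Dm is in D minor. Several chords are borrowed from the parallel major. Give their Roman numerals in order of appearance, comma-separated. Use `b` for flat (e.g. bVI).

In D minor (with V from harmonic minor) the diatonic chords are Dm, Edim, F, Gm, A, Bb, C. Dm, Bb, Edim, A and Gm are all diatonic. D (D–F#–A) doesn't fit — on degree 1 D minor would have Dm (i). D is the degree-1 chord of D major, so it is the borrowed I. G (G–B–D) is not: scale degree 4 in D minor carries Gm (iv). In D major the chord on that degree is G, so here it functions as IV, borrowed from the parallel major.

I, IV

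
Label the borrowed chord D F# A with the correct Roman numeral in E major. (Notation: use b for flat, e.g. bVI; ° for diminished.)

bVII

The root D is the lowered 7th scale degree — diatonically E major has D# there. The diatonic chord on degree 7 would be D#dim (vii°), but D–F#–A is the major chord from E minor. As a borrowed chord it is labeled bVII.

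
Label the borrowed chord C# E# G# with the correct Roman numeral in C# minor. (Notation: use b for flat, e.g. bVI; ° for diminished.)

I

The root C# is the diatonic 1st degree of C# minor; the borrowing shows in the chord quality. The diatonic chord on degree 1 would be C#m (i), but C#–E#–G# is the major chord from C# major. As a borrowed chord it is labeled I.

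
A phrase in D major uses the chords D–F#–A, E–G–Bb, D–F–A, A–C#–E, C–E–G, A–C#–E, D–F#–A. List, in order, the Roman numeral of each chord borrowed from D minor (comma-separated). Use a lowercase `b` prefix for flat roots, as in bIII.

In D major the diatonic chords are D, Em, F#m, G, A, Bm, C#dim. Of the given chords, D–F#–A = D and A–C#–E = A are diatonic. But E–G–Bb is foreign: the diatonic ii on degree 2 is Em, whereas Edim comes from D minor. It is labeled ii°. But D–F–A is foreign: the diatonic I on degree 1 is D, whereas Dm comes from D minor. It is labeled i. C–E–G is not: scale degree 7 in D major carries C#dim (vii°). In D minor the chord on that degree is C, so here it functions as bVII, borrowed from the parallel minor.

ii°, i, bVII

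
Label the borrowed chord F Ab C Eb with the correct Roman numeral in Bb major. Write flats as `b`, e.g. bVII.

F is scale degree 5 in Bb major. F–Ab–C–Eb is a minor-seventh chord — the form found in Bb minor, not the diatonic V (F). Borrowed into Bb major it is written v7.

v7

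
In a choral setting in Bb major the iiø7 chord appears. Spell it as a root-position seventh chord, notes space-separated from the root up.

The root, C, is scale degree 2 — the same note in Bb major and Bb minor; only the chord quality changes. In Bb minor the chord on C is C–Eb–Gb–Bb.

C Eb Gb Bb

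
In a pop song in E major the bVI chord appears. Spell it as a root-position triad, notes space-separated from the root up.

C E G

Scale degree 6 in E major is C#. bVI uses the lowered form, C, taken from E minor. In E minor the chord on C is C–E–G.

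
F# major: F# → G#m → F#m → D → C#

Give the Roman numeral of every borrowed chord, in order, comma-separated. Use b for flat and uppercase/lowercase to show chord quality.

F# major has the diatonic set F#, G#m, A#m, B, C#, D#m, E#dim. Of the given chords, F#, G#m and C# are diatonic. But F#m (F#–A–C#) is foreign: the diatonic I on degree 1 is F#, whereas F#m comes from F# minor. It is labeled i. But D (D–F#–A) is foreign: the diatonic vi on degree 6 is D#m, whereas D comes from F# minor. It is labeled bVI.

i, bVI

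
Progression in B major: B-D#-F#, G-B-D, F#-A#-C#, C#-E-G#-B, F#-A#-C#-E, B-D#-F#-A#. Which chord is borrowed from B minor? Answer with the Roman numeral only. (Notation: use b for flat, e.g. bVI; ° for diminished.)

bVI

The diatonic triads in B major are B, C#m, D#m, E, F#, G#m, A#dim. Of the given chords, B–D#–F# = B, F#–A#–C# = F#, C#–E–G#–B = C#m7, F#–A#–C#–E = F#7 and B–D#–F#–A# = Bmaj7 are diatonic. But G–B–D is foreign: the diatonic vi on degree 6 is G#m, whereas G comes from B minor. It is labeled bVI.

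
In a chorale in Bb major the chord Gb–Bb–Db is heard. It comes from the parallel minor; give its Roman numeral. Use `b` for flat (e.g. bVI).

The root Gb is the lowered 6th scale degree — diatonically Bb major has G there. Diatonically Bb major has Gm (vi) on that degree; Gb–Bb–Db is instead the major chord native to Bb minor, so it takes the label bVI.

bVI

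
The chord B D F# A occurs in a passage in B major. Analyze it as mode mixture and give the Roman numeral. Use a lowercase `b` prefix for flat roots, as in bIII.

i7

The root B is the diatonic 1st degree of B major; the borrowing shows in the chord quality. The diatonic chord on degree 1 would be B (I), but B–D–F#–A is the minor-seventh chord from B minor. As a borrowed chord it is labeled i7.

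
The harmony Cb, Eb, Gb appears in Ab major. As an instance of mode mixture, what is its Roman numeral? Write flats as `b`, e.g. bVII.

In Ab major scale degree 3 is C; Cb is its lowered form, from Ab minor. The diatonic chord on degree 3 would be Cm (iii), but Cb–Eb–Gb is the major chord from Ab minor. As a borrowed chord it is labeled bIII.

bIII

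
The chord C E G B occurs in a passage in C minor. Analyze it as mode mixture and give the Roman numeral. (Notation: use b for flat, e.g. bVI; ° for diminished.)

C is scale degree 1 in C minor. C–E–G–B is a major-seventh chord — the form found in C major, not the diatonic i (Cm). Borrowed into C minor it is written Imaj7.

Imaj7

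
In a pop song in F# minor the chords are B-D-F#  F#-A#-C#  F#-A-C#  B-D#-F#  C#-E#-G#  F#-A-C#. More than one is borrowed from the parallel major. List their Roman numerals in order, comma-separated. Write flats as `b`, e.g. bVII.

I, IV

In F# minor (with V from harmonic minor) the diatonic chords are F#m, G#dim, A, Bm, C#, D, E. Of the given chords, B–D–F# = Bm, F#–A–C# = F#m and C#–E#–G# = C# are diatonic. F#–A#–C# doesn't fit — on degree 1 F# minor would have F#m (i). F# is the degree-1 chord of F# major, so it is the borrowed I. B–D#–F# doesn't fit — on degree 4 F# minor would have Bm (iv). B is the degree-4 chord of F# major, so it is the borrowed IV.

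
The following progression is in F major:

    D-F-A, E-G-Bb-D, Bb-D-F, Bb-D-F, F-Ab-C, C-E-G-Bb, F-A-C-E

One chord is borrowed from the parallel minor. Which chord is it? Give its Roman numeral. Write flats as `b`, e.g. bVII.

i

The diatonic triads in F major are F, Gm, Am, Bb, C, Dm, Edim. D–F–A = Dm, E–G–Bb–D = Em7b5, Bb–D–F = Bb, C–E–G–Bb = C7 and F–A–C–E = Fmaj7 are all diatonic. But F–Ab–C is foreign: the diatonic I on degree 1 is F, whereas Fm comes from F minor. It is labeled i.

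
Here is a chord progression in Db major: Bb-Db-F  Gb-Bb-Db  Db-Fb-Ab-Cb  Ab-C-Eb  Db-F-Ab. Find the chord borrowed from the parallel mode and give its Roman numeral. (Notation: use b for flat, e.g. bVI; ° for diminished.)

i7

Db major has the diatonic set Db, Ebm, Fm, Gb, Ab, Bbm, Cdim. Of the given chords, Bb–Db–F = Bbm, Gb–Bb–Db = Gb, Ab–C–Eb = Ab and Db–F–Ab = Db are diatonic. Db–Fb–Ab–Cb is not: scale degree 1 in Db major carries Db (I). In Db minor the chord on that degree is Dbm7, so here it functions as i7, borrowed from the parallel minor.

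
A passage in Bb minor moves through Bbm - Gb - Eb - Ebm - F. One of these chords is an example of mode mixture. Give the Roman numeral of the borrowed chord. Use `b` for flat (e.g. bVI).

The diatonic triads in Bb minor (with V from harmonic minor) are Bbm, Cdim, Db, Ebm, F, Gb, Ab. Bbm, Gb, Ebm and F all belong to that set. Eb (Eb–G–Bb) doesn't fit — on degree 4 Bb minor would have Ebm (iv). Eb is the degree-4 chord of Bb major, so it is the borrowed IV.

IV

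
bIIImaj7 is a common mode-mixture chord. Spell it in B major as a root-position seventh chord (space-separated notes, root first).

D F# A C#

bIIImaj7 is built on the lowered scale degree 3. In B major degree 3 is D#; lowered it becomes D. In B minor the chord on D is D–F#–A–C#.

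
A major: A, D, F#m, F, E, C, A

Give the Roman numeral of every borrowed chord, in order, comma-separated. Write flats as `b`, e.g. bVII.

A major has the diatonic set A, Bm, C#m, D, E, F#m, G#dim. Of the given chords, A, D, F#m and E are diatonic. F (F–A–C) is not: scale degree 6 in A major carries F#m (vi). In A minor the chord on that degree is F, so here it functions as bVI, borrowed from the parallel minor. But C (C–E–G) is foreign: the diatonic iii on degree 3 is C#m, whereas C comes from A minor. It is labeled bIII.

bVI, bIII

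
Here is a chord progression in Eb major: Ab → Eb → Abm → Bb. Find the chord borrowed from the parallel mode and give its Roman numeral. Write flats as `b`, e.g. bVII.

iv

The diatonic triads in Eb major are Eb, Fm, Gm, Ab, Bb, Cm, Ddim. Of the given chords, Ab, Eb and Bb are diatonic. Abm (Ab–Cb–Eb) is not: scale degree 4 in Eb major carries Ab (IV). In Eb minor the chord on that degree is Abm, so here it functions as iv, borrowed from the parallel minor.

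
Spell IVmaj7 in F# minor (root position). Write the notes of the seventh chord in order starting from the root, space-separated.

B D# F# A#

The root, B, is scale degree 4 — the same note in F# minor and F# major; only the chord quality changes. Stacking thirds in F# major on B gives B–D#–F#–A#.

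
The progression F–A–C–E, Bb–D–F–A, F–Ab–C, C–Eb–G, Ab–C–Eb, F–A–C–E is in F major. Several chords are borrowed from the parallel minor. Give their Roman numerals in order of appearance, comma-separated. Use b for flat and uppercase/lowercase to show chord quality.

i, v, bIII

F major has the diatonic set F, Gm, Am, Bb, C, Dm, Edim. F–A–C–E = Fmaj7 and Bb–D–F–A = Bbmaj7 both belong to that set. F–Ab–C doesn't fit — on degree 1 F major would have F (I). Fm is the degree-1 chord of F minor, so it is the borrowed i. C–Eb–G is not: scale degree 5 in F major carries C (V). In F minor the chord on that degree is Cm, so here it functions as v, borrowed from the parallel minor. But Ab–C–Eb is foreign: the diatonic iii on degree 3 is Am, whereas Ab comes from F minor. It is labeled bIII.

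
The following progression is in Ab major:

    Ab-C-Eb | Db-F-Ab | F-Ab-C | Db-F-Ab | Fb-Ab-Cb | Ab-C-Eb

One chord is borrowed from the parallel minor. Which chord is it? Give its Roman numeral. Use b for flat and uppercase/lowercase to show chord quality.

In Ab major the diatonic chords are Ab, Bbm, Cm, Db, Eb, Fm, Gdim. Ab–C–Eb = Ab, Db–F–Ab = Db and F–Ab–C = Fm all belong to that set. Fb–Ab–Cb doesn't fit — on degree 6 Ab major would have Fm (vi). Fb is the degree-6 chord of Ab minor, so it is the borrowed bVI.

bVI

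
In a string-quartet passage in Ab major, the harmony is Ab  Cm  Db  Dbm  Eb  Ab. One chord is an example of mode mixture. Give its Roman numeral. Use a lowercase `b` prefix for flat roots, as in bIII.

iv

The diatonic triads in Ab major are Ab, Bbm, Cm, Db, Eb, Fm, Gdim. Ab, Cm, Db and Eb are all diatonic. Dbm (Db–Fb–Ab) is not: scale degree 4 in Ab major carries Db (IV). In Ab minor the chord on that degree is Dbm, so here it functions as iv, borrowed from the parallel minor.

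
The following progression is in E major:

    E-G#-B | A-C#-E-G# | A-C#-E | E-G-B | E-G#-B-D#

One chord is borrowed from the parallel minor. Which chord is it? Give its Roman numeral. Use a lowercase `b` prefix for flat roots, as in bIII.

i

E major has the diatonic set E, F#m, G#m, A, B, C#m, D#dim. E–G#–B = E, A–C#–E–G# = Amaj7, A–C#–E = A and E–G#–B–D# = Emaj7 are all diatonic. E–G–B is not: scale degree 1 in E major carries E (I). In E minor the chord on that degree is Em, so here it functions as i, borrowed from the parallel minor.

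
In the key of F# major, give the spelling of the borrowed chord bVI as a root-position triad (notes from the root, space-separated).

The root of bVI is the lowered 6th degree: D# becomes D. Stacking thirds in F# minor on D gives D–F#–A.

D F# A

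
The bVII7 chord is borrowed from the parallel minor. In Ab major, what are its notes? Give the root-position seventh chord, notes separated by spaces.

The root of bVII7 is the lowered 7th degree: G becomes Gb. Stacking thirds in Ab minor on Gb gives Gb–Bb–Db–Fb.

Gb Bb Db Fb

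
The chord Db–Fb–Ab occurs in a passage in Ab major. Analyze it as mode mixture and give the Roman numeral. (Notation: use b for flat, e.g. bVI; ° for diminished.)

The root Db is the diatonic 4th degree of Ab major; the borrowing shows in the chord quality. Diatonically Ab major has Db (IV) on that degree; Db–Fb–Ab is instead the minor chord native to Ab minor, so it takes the label iv.

iv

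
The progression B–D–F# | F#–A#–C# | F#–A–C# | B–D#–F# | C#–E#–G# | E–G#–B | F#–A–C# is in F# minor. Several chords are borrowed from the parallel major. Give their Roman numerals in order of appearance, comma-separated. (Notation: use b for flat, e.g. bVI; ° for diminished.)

In F# minor (with V from harmonic minor) the diatonic chords are F#m, G#dim, A, Bm, C#, D, E. Of the given chords, B–D–F# = Bm, F#–A–C# = F#m, C#–E#–G# = C# and E–G#–B = E are diatonic. F#–A#–C# doesn't fit — on degree 1 F# minor would have F#m (i). F# is the degree-1 chord of F# major, so it is the borrowed I. B–D#–F# is not: scale degree 4 in F# minor carries Bm (iv). In F# major the chord on that degree is B, so here it functions as IV, borrowed from the parallel major.

I, IV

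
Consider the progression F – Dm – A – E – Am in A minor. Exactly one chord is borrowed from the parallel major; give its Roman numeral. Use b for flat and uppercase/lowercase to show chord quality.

I

A minor has the diatonic set Am, Bdim, C, Dm, E, F, G (with V from harmonic minor). F, Dm, E and Am are all diatonic. But A (A–C#–E) is foreign: the diatonic i on degree 1 is Am, whereas A comes from A major. It is labeled I.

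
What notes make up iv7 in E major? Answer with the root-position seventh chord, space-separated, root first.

iv7 is built on scale degree 4, which is A in both E major and its parallel. In E minor the chord on A is A–C–E–G.

A C E G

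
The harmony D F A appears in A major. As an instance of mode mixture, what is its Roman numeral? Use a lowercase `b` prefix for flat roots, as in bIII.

D is scale degree 4 in A major. D–F–A is a minor chord — the form found in A minor, not the diatonic IV (D). Borrowed into A major it is written iv.

iv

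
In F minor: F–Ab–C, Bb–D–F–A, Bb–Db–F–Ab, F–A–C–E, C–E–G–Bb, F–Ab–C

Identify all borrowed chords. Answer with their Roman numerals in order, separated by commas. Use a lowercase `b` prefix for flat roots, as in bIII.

F minor has the diatonic set Fm, Gdim, Ab, Bbm, C, Db, Eb (with V from harmonic minor). F–Ab–C = Fm, Bb–Db–F–Ab = Bbm7 and C–E–G–Bb = C7 all belong to that set. Bb–D–F–A doesn't fit — on degree 4 F minor would have Bbm (iv). Bbmaj7 is the degree-4 chord of F major, so it is the borrowed IVmaj7. F–A–C–E doesn't fit — on degree 1 F minor would have Fm (i). Fmaj7 is the degree-1 chord of F major, so it is the borrowed Imaj7.

IVmaj7, Imaj7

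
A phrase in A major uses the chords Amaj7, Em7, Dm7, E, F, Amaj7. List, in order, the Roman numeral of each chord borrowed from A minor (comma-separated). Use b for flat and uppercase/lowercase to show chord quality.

The diatonic triads in A major are A, Bm, C#m, D, E, F#m, G#dim. Of the given chords, Amaj7 and E are diatonic. Em7 (E–G–B–D) is not: scale degree 5 in A major carries E (V). In A minor the chord on that degree is Em7, so here it functions as v7, borrowed from the parallel minor. Dm7 (D–F–A–C) doesn't fit — on degree 4 A major would have D (IV). Dm7 is the degree-4 chord of A minor, so it is the borrowed iv7. But F (F–A–C) is foreign: the diatonic vi on degree 6 is F#m, whereas F comes from A minor. It is labeled bVI.

v7, iv7, bVI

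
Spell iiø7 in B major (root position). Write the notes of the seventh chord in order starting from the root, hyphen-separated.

C#-E-G-B

The root, C#, is scale degree 2 — the same note in B major and B minor; only the chord quality changes. Stacking thirds in B minor on C# gives C#–E–G–B.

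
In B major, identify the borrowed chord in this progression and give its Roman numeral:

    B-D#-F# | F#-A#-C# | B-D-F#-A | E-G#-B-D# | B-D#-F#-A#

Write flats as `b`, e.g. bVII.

i7

B major has the diatonic set B, C#m, D#m, E, F#, G#m, A#dim. B–D#–F# = B, F#–A#–C# = F#, E–G#–B–D# = Emaj7 and B–D#–F#–A# = Bmaj7 are all diatonic. But B–D–F#–A is foreign: the diatonic I on degree 1 is B, whereas Bm7 comes from B minor. It is labeled i7.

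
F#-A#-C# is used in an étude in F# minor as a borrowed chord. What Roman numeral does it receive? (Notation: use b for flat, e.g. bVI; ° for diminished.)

F# is scale degree 1 in F# minor. F#–A#–C# is a major chord — the form found in F# major, not the diatonic i (F#m). Borrowed into F# minor it is written I.

I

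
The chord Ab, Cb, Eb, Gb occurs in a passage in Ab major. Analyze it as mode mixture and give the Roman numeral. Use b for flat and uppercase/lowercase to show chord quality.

Ab is scale degree 1 in Ab major. The diatonic chord on degree 1 would be Ab (I), but Ab–Cb–Eb–Gb is the minor-seventh chord from Ab minor. As a borrowed chord it is labeled i7.

i7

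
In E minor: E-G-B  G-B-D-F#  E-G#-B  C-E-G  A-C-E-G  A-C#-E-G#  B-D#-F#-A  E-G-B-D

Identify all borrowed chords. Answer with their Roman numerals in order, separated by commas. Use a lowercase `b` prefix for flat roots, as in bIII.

In E minor (with V from harmonic minor) the diatonic chords are Em, F#dim, G, Am, B, C, D. E–G–B = Em, G–B–D–F# = Gmaj7, C–E–G = C, A–C–E–G = Am7, B–D#–F#–A = B7 and E–G–B–D = Em7 are all diatonic. E–G#–B is not: scale degree 1 in E minor carries Em (i). In E major the chord on that degree is E, so here it functions as I, borrowed from the parallel major. A–C#–E–G# is not: scale degree 4 in E minor carries Am (iv). In E major the chord on that degree is Amaj7, so here it functions as IVmaj7, borrowed from the parallel major.

I, IVmaj7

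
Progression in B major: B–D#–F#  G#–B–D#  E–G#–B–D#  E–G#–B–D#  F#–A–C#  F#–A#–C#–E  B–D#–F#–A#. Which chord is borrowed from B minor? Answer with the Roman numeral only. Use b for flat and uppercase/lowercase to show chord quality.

The diatonic triads in B major are B, C#m, D#m, E, F#, G#m, A#dim. Of the given chords, B–D#–F# = B, G#–B–D# = G#m, E–G#–B–D# = Emaj7, F#–A#–C#–E = F#7 and B–D#–F#–A# = Bmaj7 are diatonic. F#–A–C# is not: scale degree 5 in B major carries F# (V). In B minor the chord on that degree is F#m, so here it functions as v, borrowed from the parallel minor.

v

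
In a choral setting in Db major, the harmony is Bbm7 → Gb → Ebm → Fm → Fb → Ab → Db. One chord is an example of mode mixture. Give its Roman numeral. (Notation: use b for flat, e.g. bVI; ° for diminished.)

bIII

The diatonic triads in Db major are Db, Ebm, Fm, Gb, Ab, Bbm, Cdim. Bbm7, Gb, Ebm, Fm, Ab and Db all belong to that set. Fb (Fb–Ab–Cb) doesn't fit — on degree 3 Db major would have Fm (iii). Fb is the degree-3 chord of Db minor, so it is the borrowed bIII.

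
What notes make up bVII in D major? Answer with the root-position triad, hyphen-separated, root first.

Scale degree 7 in D major is C#. bVII uses the lowered form, C, taken from D minor. Building the major chord from the parallel minor on C: C–E–G.

C-E-G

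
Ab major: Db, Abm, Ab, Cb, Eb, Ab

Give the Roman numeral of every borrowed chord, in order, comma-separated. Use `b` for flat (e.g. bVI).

i, bIII

Ab major has the diatonic set Ab, Bbm, Cm, Db, Eb, Fm, Gdim. Db, Ab and Eb all belong to that set. Abm (Ab–Cb–Eb) is not: scale degree 1 in Ab major carries Ab (I). In Ab minor the chord on that degree is Abm, so here it functions as i, borrowed from the parallel minor. Cb (Cb–Eb–Gb) doesn't fit — on degree 3 Ab major would have Cm (iii). Cb is the degree-3 chord of Ab minor, so it is the borrowed bIII.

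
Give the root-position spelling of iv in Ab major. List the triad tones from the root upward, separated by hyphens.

iv is built on scale degree 4, which is Db in both Ab major and its parallel. Building the minor chord from the parallel minor on Db: Db–Fb–Ab.

Db-Fb-Ab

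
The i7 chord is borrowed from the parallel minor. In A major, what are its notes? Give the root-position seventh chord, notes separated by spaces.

i7 is built on scale degree 1, which is A in both A major and its parallel. In A minor the chord on A is A–C–E–G.

A C E G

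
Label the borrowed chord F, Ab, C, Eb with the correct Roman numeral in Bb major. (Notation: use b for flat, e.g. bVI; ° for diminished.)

The root F is the diatonic 5th degree of Bb major; the borrowing shows in the chord quality. F–Ab–C–Eb is a minor-seventh chord — the form found in Bb minor, not the diatonic V (F). Borrowed into Bb major it is written v7.

v7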